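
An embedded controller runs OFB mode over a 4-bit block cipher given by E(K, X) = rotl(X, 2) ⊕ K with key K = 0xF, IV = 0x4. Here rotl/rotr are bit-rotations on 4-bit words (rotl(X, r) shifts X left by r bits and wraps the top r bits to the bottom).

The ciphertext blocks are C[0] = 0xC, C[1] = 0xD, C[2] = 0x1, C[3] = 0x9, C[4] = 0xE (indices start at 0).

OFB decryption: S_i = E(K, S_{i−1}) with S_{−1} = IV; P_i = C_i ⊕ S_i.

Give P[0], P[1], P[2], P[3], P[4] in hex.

P[0] = 0x2, P[1] = 0x9, P[2] = 0xF, P[3] = 0xD, P[4] = 0x0

P[0]: S = E(K, 0x4) = 0xE; 0xC ⊕ 0xE = 0x2.
P[1]: S = E(K, 0xE) = 0x4; 0xD ⊕ 0x4 = 0x9.
P[2]: S = E(K, 0x4) = 0xE; 0x1 ⊕ 0xE = 0xF.
P[3]: S = E(K, 0xE) = 0x4; 0x9 ⊕ 0x4 = 0xD.
P[4]: S = E(K, 0x4) = 0xE; 0xE ⊕ 0xE = 0x0.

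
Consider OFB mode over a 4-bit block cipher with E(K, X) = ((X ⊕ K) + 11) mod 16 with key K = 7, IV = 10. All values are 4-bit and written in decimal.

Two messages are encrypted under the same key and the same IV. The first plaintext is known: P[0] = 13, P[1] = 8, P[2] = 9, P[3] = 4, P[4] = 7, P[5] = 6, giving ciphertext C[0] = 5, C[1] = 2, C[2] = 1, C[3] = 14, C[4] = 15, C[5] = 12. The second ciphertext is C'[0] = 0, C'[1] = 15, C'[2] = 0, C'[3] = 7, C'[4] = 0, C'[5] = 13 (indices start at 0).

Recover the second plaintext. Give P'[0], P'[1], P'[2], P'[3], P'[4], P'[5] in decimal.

In OFB with a reused IV, both messages share the same keystream S_i, so C_i ⊕ C'_i = P_i ⊕ P'_i and thus P'_i = P_i ⊕ C_i ⊕ C'_i.
P'[0]: 13 ⊕ 5 ⊕ 0 = 8.
P'[1]: 8 ⊕ 2 ⊕ 15 = 5.
P'[2]: 9 ⊕ 1 ⊕ 0 = 8.
P'[3]: 4 ⊕ 14 ⊕ 7 = 13.
P'[4]: 7 ⊕ 15 ⊕ 0 = 8.
P'[5]: 6 ⊕ 12 ⊕ 13 = 7.

P'[0] = 8, P'[1] = 5, P'[2] = 8, P'[3] = 13, P'[4] = 8, P'[5] = 7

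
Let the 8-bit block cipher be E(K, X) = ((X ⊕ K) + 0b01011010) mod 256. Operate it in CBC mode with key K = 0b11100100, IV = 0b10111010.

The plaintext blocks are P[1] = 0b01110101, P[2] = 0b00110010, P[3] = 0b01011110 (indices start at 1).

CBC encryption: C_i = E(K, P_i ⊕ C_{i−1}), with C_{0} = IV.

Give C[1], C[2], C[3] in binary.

C[1] = 0b10000101, C[2] = 0b10101101, C[3] = 0b01110001

C[1]: P[1] ⊕ 0b10111010 = 0b11001111; E(K, 0b11001111) = 0b10000101.
C[2]: P[2] ⊕ 0b10000101 = 0b10110111; E(K, 0b10110111) = 0b10101101.
C[3]: P[3] ⊕ 0b10101101 = 0b11110011; E(K, 0b11110011) = 0b01110001.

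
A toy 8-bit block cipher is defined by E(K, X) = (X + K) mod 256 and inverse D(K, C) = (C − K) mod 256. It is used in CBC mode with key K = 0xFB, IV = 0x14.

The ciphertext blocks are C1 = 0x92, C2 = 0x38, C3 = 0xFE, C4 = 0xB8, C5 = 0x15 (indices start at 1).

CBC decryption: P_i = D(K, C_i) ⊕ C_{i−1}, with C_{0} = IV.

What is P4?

P4: D(K, 0xB8) = 0xBD; 0xBD ⊕ 0xFE = 0x43.

P4 = 0x43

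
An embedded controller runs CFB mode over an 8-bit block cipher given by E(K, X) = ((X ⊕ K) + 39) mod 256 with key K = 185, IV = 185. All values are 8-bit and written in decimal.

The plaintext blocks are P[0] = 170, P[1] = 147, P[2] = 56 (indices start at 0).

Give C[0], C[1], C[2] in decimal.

C[0] = 141, C[1] = 200, C[2] = 160

CFB encryption: C_i = P_i ⊕ E(K, C_{i−1}), with C_{−1} = IV.
C[0]: E(K, 185) = 39; 170 ⊕ 39 = 141.
C[1]: E(K, 141) = 91; 147 ⊕ 91 = 200.
C[2]: E(K, 200) = 152; 56 ⊕ 152 = 160.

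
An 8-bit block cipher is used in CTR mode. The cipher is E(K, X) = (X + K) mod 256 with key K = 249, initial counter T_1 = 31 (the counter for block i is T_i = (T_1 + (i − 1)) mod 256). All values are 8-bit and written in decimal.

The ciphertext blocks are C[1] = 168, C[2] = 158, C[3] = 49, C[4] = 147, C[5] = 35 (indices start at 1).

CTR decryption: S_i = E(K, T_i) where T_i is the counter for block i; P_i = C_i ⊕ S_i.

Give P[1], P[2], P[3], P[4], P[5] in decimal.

P[1] = 176, P[2] = 135, P[3] = 43, P[4] = 136, P[5] = 63

P[1]: T = 31, S = E(K, T) = 24; 168 ⊕ 24 = 176.
P[2]: T = 32, S = E(K, T) = 25; 158 ⊕ 25 = 135.
P[3]: T = 33, S = E(K, T) = 26; 49 ⊕ 26 = 43.
P[4]: T = 34, S = E(K, T) = 27; 147 ⊕ 27 = 136.
P[5]: T = 35, S = E(K, T) = 28; 35 ⊕ 28 = 63.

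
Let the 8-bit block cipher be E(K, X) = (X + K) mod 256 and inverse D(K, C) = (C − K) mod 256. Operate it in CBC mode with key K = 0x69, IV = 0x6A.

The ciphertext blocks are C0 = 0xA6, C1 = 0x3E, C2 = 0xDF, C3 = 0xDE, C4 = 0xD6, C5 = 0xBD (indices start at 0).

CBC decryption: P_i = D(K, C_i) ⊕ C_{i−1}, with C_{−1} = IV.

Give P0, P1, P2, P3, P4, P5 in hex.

P0 = 0x57, P1 = 0x73, P2 = 0x48, P3 = 0xAA, P4 = 0xB3, P5 = 0x82

P0: D(K, 0xA6) = 0x3D; 0x3D ⊕ 0x6A = 0x57.
P1: D(K, 0x3E) = 0xD5; 0xD5 ⊕ 0xA6 = 0x73.
P2: D(K, 0xDF) = 0x76; 0x76 ⊕ 0x3E = 0x48.
P3: D(K, 0xDE) = 0x75; 0x75 ⊕ 0xDF = 0xAA.
P4: D(K, 0xD6) = 0x6D; 0x6D ⊕ 0xDE = 0xB3.
P5: D(K, 0xBD) = 0x54; 0x54 ⊕ 0xD6 = 0x82.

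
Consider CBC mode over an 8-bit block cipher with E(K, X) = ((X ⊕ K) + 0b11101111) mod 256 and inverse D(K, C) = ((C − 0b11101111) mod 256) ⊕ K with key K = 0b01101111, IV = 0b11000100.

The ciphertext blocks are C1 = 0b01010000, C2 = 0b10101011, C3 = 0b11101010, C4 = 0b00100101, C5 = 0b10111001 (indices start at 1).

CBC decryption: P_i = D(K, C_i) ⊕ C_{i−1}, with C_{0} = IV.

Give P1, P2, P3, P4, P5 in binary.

P1: D(K, 0b01010000) = 0b00001110; 0b00001110 ⊕ 0b11000100 = 0b11001010.
P2: D(K, 0b10101011) = 0b11010011; 0b11010011 ⊕ 0b01010000 = 0b10000011.
P3: D(K, 0b11101010) = 0b10010100; 0b10010100 ⊕ 0b10101011 = 0b00111111.
P4: D(K, 0b00100101) = 0b01011001; 0b01011001 ⊕ 0b11101010 = 0b10110011.
P5: D(K, 0b10111001) = 0b10100101; 0b10100101 ⊕ 0b00100101 = 0b10000000.

P1 = 0b11001010, P2 = 0b10000011, P3 = 0b00111111, P4 = 0b10110011, P5 = 0b10000000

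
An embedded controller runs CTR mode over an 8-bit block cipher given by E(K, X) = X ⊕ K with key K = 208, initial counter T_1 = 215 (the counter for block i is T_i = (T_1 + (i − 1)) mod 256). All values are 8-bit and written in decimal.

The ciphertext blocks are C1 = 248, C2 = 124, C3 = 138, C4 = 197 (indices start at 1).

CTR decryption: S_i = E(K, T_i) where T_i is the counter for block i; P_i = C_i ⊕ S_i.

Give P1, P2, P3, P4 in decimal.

P1 = 255, P2 = 116, P3 = 131, P4 = 207

P1: T = 215, S = E(K, T) = 7; 248 ⊕ 7 = 255.
P2: T = 216, S = E(K, T) = 8; 124 ⊕ 8 = 116.
P3: T = 217, S = E(K, T) = 9; 138 ⊕ 9 = 131.
P4: T = 218, S = E(K, T) = 10; 197 ⊕ 10 = 207.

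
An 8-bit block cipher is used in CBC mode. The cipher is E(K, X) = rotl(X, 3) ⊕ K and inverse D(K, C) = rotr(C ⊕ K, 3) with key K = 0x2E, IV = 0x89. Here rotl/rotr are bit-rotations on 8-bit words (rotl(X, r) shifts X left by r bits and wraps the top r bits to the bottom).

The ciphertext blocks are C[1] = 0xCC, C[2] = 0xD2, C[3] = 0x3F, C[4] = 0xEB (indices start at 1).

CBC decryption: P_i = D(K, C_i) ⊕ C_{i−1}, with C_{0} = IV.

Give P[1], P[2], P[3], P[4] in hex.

P[1]: D(K, 0xCC) = 0x5C; 0x5C ⊕ 0x89 = 0xD5.
P[2]: D(K, 0xD2) = 0x9F; 0x9F ⊕ 0xCC = 0x53.
P[3]: D(K, 0x3F) = 0x22; 0x22 ⊕ 0xD2 = 0xF0.
P[4]: D(K, 0xEB) = 0xB8; 0xB8 ⊕ 0x3F = 0x87.

P[1] = 0xD5, P[2] = 0x53, P[3] = 0xF0, P[4] = 0x87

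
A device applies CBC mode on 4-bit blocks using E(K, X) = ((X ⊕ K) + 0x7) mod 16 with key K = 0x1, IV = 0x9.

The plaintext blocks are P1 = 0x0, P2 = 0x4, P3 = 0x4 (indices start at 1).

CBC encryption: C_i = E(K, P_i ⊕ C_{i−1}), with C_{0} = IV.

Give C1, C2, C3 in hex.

C1 = 0xF, C2 = 0x1, C3 = 0xB

C1: P1 ⊕ 0x9 = 0x9; E(K, 0x9) = 0xF.
C2: P2 ⊕ 0xF = 0xB; E(K, 0xB) = 0x1.
C3: P3 ⊕ 0x1 = 0x5; E(K, 0x5) = 0xB.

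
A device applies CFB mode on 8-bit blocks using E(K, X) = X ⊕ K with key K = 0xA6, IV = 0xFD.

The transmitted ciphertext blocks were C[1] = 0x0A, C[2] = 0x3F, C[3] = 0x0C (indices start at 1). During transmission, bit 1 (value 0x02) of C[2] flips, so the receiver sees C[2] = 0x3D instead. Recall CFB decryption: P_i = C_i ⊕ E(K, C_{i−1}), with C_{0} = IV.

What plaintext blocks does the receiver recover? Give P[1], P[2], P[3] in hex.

P[1] = 0x51, P[2] = 0x91, P[3] = 0x97

Only C[2] changed, to 0x3D. In CFB, a change in C_i flips the same bit in P_i and garbles P_{i+1}. Decrypting the received ciphertext:
P[1]: E(K, 0xFD) = 0x5B; 0x0A ⊕ 0x5B = 0x51.
P[2]: E(K, 0x0A) = 0xAC; 0x3D ⊕ 0xAC = 0x91.
P[3]: E(K, 0x3D) = 0x9B; 0x0C ⊕ 0x9B = 0x97.
Blocks that differ from the original plaintext: P[2], P[3].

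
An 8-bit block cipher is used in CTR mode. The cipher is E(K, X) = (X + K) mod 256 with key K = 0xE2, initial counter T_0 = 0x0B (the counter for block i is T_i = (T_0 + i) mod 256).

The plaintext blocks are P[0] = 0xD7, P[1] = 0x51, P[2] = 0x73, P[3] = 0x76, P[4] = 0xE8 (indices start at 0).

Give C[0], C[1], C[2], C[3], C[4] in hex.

C[0] = 0x3A, C[1] = 0xBF, C[2] = 0x9C, C[3] = 0x86, C[4] = 0x19

CTR encryption: S_i = E(K, T_i) where T_i is the counter for block i; C_i = P_i ⊕ S_i.
C[0]: T = 0x0B, S = E(K, T) = 0xED; 0xD7 ⊕ 0xED = 0x3A.
C[1]: T = 0x0C, S = E(K, T) = 0xEE; 0x51 ⊕ 0xEE = 0xBF.
C[2]: T = 0x0D, S = E(K, T) = 0xEF; 0x73 ⊕ 0xEF = 0x9C.
C[3]: T = 0x0E, S = E(K, T) = 0xF0; 0x76 ⊕ 0xF0 = 0x86.
C[4]: T = 0x0F, S = E(K, T) = 0xF1; 0xE8 ⊕ 0xF1 = 0x19.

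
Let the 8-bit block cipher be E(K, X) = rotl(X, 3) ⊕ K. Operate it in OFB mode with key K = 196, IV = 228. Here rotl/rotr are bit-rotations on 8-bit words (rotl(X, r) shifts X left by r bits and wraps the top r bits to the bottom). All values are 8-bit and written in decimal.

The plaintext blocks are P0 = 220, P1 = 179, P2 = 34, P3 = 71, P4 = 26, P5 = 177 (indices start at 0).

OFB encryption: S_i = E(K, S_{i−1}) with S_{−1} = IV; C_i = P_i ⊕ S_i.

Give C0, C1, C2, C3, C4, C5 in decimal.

C0 = 63, C1 = 104, C2 = 56, C3 = 83, C4 = 126, C5 = 86

C0: S = E(K, 228) = 227; 220 ⊕ 227 = 63.
C1: S = E(K, 227) = 219; 179 ⊕ 219 = 104.
C2: S = E(K, 219) = 26; 34 ⊕ 26 = 56.
C3: S = E(K, 26) = 20; 71 ⊕ 20 = 83.
C4: S = E(K, 20) = 100; 26 ⊕ 100 = 126.
C5: S = E(K, 100) = 231; 177 ⊕ 231 = 86.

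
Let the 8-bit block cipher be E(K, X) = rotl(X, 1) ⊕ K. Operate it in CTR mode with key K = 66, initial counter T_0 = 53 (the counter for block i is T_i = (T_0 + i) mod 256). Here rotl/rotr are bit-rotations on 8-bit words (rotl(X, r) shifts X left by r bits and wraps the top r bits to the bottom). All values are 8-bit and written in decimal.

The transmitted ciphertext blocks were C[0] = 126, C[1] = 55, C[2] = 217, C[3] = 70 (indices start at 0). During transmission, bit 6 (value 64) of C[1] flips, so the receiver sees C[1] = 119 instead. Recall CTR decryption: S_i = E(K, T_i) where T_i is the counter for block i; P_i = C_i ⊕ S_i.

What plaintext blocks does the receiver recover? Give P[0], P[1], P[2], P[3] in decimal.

P[0] = 86, P[1] = 89, P[2] = 245, P[3] = 116

Only C[1] changed, to 119. In CTR, a change in C_i flips the same bit in P_i only; the keystream is unaffected. Decrypting the received ciphertext:
P[0]: T = 53, S = E(K, T) = 40; 126 ⊕ 40 = 86.
P[1]: T = 54, S = E(K, T) = 46; 119 ⊕ 46 = 89.
P[2]: T = 55, S = E(K, T) = 44; 217 ⊕ 44 = 245.
P[3]: T = 56, S = E(K, T) = 50; 70 ⊕ 50 = 116.
Blocks that differ from the original plaintext: P[1].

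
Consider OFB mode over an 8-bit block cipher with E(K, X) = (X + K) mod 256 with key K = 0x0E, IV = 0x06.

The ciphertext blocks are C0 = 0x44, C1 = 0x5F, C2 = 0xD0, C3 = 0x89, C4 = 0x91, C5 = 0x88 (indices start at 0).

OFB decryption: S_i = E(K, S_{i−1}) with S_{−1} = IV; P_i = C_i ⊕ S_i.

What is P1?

P0: S = E(K, 0x06) = 0x14; 0x44 ⊕ 0x14 = 0x50.
P1: S = E(K, 0x14) = 0x22; 0x5F ⊕ 0x22 = 0x7D.

P1 = 0x7D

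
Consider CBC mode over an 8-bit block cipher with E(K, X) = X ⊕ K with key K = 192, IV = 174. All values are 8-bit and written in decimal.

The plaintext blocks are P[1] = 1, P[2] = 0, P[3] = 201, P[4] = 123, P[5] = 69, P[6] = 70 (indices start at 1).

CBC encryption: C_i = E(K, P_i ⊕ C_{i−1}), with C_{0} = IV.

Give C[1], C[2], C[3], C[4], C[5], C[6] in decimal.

C[1] = 111, C[2] = 175, C[3] = 166, C[4] = 29, C[5] = 152, C[6] = 30

C[1]: P[1] ⊕ 174 = 175; E(K, 175) = 111.
C[2]: P[2] ⊕ 111 = 111; E(K, 111) = 175.
C[3]: P[3] ⊕ 175 = 102; E(K, 102) = 166.
C[4]: P[4] ⊕ 166 = 221; E(K, 221) = 29.
C[5]: P[5] ⊕ 29 = 88; E(K, 88) = 152.
C[6]: P[6] ⊕ 152 = 222; E(K, 222) = 30.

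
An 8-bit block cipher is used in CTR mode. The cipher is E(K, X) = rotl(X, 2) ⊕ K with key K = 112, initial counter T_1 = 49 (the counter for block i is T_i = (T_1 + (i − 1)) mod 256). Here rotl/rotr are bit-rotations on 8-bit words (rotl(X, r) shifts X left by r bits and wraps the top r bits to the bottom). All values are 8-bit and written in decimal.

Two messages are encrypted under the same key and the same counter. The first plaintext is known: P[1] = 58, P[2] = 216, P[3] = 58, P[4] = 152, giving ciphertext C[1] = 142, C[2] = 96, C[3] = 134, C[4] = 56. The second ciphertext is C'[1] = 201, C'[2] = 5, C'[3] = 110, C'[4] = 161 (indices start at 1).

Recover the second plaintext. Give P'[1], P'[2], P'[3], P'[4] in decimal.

P'[1] = 125, P'[2] = 189, P'[3] = 210, P'[4] = 1

In CTR with a reused counter, both messages share the same keystream S_i, so C_i ⊕ C'_i = P_i ⊕ P'_i and thus P'_i = P_i ⊕ C_i ⊕ C'_i.
P'[1]: 58 ⊕ 142 ⊕ 201 = 125.
P'[2]: 216 ⊕ 96 ⊕ 5 = 189.
P'[3]: 58 ⊕ 134 ⊕ 110 = 210.
P'[4]: 152 ⊕ 56 ⊕ 161 = 1.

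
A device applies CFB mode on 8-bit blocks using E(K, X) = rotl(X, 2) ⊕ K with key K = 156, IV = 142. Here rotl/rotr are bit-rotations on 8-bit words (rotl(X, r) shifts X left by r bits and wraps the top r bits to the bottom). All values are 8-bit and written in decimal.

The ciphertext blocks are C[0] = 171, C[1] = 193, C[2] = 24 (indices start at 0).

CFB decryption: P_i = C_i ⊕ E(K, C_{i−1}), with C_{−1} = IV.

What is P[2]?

P[2] = 131

P[2]: E(K, 193) = 155; 24 ⊕ 155 = 131.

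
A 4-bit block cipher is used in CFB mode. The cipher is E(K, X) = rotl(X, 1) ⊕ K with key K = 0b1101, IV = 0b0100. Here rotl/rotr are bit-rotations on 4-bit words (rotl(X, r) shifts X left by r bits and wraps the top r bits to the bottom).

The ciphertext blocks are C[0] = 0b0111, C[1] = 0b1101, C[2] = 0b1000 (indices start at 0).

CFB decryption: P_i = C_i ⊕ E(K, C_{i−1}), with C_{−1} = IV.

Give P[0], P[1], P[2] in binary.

P[0]: E(K, 0b0100) = 0b0101; 0b0111 ⊕ 0b0101 = 0b0010.
P[1]: E(K, 0b0111) = 0b0011; 0b1101 ⊕ 0b0011 = 0b1110.
P[2]: E(K, 0b1101) = 0b0110; 0b1000 ⊕ 0b0110 = 0b1110.

P[0] = 0b0010, P[1] = 0b1110, P[2] = 0b1110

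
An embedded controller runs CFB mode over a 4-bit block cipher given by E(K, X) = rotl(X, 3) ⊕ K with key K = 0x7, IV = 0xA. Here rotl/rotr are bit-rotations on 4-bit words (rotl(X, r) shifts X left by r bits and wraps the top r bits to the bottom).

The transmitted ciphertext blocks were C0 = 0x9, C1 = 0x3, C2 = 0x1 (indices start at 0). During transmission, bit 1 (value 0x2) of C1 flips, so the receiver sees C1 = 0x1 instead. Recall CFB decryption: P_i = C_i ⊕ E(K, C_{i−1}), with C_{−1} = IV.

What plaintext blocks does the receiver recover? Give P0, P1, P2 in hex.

Only C1 changed, to 0x1. In CFB, a change in C_i flips the same bit in P_i and garbles P_{i+1}. Decrypting the received ciphertext:
P0: E(K, 0xA) = 0x2; 0x9 ⊕ 0x2 = 0xB.
P1: E(K, 0x9) = 0xB; 0x1 ⊕ 0xB = 0xA.
P2: E(K, 0x1) = 0xF; 0x1 ⊕ 0xF = 0xE.
Blocks that differ from the original plaintext: P1, P2.

P0 = 0xB, P1 = 0xA, P2 = 0xE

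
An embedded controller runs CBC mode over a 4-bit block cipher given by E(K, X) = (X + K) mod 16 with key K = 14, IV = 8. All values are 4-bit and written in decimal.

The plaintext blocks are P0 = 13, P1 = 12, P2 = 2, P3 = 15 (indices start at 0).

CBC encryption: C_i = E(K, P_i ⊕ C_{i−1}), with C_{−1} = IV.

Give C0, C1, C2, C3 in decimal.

C0 = 3, C1 = 13, C2 = 13, C3 = 0

C0: P0 ⊕ 8 = 5; E(K, 5) = 3.
C1: P1 ⊕ 3 = 15; E(K, 15) = 13.
C2: P2 ⊕ 13 = 15; E(K, 15) = 13.
C3: P3 ⊕ 13 = 2; E(K, 2) = 0.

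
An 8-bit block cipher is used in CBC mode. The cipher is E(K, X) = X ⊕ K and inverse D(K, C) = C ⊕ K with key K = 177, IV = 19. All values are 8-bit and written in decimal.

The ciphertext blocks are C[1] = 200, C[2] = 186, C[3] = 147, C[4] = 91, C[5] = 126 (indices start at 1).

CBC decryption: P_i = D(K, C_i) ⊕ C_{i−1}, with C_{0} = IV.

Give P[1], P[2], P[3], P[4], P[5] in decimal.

P[1] = 106, P[2] = 195, P[3] = 152, P[4] = 121, P[5] = 148

P[1]: D(K, 200) = 121; 121 ⊕ 19 = 106.
P[2]: D(K, 186) = 11; 11 ⊕ 200 = 195.
P[3]: D(K, 147) = 34; 34 ⊕ 186 = 152.
P[4]: D(K, 91) = 234; 234 ⊕ 147 = 121.
P[5]: D(K, 126) = 207; 207 ⊕ 91 = 148.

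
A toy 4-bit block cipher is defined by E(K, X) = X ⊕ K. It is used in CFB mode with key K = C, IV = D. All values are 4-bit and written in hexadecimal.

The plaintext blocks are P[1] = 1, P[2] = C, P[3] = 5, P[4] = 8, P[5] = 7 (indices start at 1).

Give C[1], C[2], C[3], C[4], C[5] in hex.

CFB encryption: C_i = P_i ⊕ E(K, C_{i−1}), with C_{0} = IV.
C[1]: E(K, D) = 1; 1 ⊕ 1 = 0.
C[2]: E(K, 0) = C; C ⊕ C = 0.
C[3]: E(K, 0) = C; 5 ⊕ C = 9.
C[4]: E(K, 9) = 5; 8 ⊕ 5 = D.
C[5]: E(K, D) = 1; 7 ⊕ 1 = 6.

C[1] = 0, C[2] = 0, C[3] = 9, C[4] = D, C[5] = 6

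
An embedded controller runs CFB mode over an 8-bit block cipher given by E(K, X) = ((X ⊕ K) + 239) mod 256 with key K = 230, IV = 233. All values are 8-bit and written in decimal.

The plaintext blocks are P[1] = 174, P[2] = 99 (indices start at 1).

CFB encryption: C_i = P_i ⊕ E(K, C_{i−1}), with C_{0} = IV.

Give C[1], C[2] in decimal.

C[1]: E(K, 233) = 254; 174 ⊕ 254 = 80.
C[2]: E(K, 80) = 165; 99 ⊕ 165 = 198.

C[1] = 80, C[2] = 198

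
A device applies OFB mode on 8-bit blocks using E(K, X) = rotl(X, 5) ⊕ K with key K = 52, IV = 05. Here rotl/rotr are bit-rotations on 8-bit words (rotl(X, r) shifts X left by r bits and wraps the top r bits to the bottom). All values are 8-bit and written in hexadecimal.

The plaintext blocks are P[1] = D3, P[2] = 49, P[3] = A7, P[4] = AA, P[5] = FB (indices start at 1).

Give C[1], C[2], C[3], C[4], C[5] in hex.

OFB encryption: S_i = E(K, S_{i−1}) with S_{0} = IV; C_i = P_i ⊕ S_i.
C[1]: S = E(K, 05) = F2; D3 ⊕ F2 = 21.
C[2]: S = E(K, F2) = 0C; 49 ⊕ 0C = 45.
C[3]: S = E(K, 0C) = D3; A7 ⊕ D3 = 74.
C[4]: S = E(K, D3) = 28; AA ⊕ 28 = 82.
C[5]: S = E(K, 28) = 57; FB ⊕ 57 = AC.

C[1] = 21, C[2] = 45, C[3] = 74, C[4] = 82, C[5] = AC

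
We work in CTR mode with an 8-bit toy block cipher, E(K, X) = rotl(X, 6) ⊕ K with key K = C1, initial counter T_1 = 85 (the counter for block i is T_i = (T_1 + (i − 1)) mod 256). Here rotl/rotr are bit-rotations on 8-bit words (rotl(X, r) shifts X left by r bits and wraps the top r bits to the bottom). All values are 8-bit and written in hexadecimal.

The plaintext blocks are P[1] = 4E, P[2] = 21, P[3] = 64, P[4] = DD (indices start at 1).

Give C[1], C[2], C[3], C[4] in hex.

C[1] = EE, C[2] = 41, C[3] = 44, C[4] = 3E

CTR encryption: S_i = E(K, T_i) where T_i is the counter for block i; C_i = P_i ⊕ S_i.
C[1]: T = 85, S = E(K, T) = A0; 4E ⊕ A0 = EE.
C[2]: T = 86, S = E(K, T) = 60; 21 ⊕ 60 = 41.
C[3]: T = 87, S = E(K, T) = 20; 64 ⊕ 20 = 44.
C[4]: T = 88, S = E(K, T) = E3; DD ⊕ E3 = 3E.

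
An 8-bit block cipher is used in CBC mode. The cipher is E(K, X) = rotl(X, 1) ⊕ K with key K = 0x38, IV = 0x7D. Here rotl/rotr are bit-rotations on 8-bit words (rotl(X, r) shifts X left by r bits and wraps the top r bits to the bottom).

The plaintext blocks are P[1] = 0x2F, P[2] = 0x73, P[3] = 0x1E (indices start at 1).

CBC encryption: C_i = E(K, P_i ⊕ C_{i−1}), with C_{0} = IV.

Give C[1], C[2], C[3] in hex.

C[1]: P[1] ⊕ 0x7D = 0x52; E(K, 0x52) = 0x9C.
C[2]: P[2] ⊕ 0x9C = 0xEF; E(K, 0xEF) = 0xE7.
C[3]: P[3] ⊕ 0xE7 = 0xF9; E(K, 0xF9) = 0xCB.

C[1] = 0x9C, C[2] = 0xE7, C[3] = 0xCB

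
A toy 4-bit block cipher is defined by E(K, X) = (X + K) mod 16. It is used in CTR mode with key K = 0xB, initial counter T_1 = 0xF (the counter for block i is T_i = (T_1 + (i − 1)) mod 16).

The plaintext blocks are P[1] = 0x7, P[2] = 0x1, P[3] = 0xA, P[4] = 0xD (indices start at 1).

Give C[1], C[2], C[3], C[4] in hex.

C[1] = 0xD, C[2] = 0xA, C[3] = 0x6, C[4] = 0x0

CTR encryption: S_i = E(K, T_i) where T_i is the counter for block i; C_i = P_i ⊕ S_i.
C[1]: T = 0xF, S = E(K, T) = 0xA; 0x7 ⊕ 0xA = 0xD.
C[2]: T = 0x0, S = E(K, T) = 0xB; 0x1 ⊕ 0xB = 0xA.
C[3]: T = 0x1, S = E(K, T) = 0xC; 0xA ⊕ 0xC = 0x6.
C[4]: T = 0x2, S = E(K, T) = 0xD; 0xD ⊕ 0xD = 0x0.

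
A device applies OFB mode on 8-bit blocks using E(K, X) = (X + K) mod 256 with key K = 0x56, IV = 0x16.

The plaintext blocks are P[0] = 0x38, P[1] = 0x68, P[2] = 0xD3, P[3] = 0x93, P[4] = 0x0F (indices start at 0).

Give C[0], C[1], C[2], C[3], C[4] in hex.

C[0] = 0x54, C[1] = 0xAA, C[2] = 0xCB, C[3] = 0xFD, C[4] = 0xCB

OFB encryption: S_i = E(K, S_{i−1}) with S_{−1} = IV; C_i = P_i ⊕ S_i.
C[0]: S = E(K, 0x16) = 0x6C; 0x38 ⊕ 0x6C = 0x54.
C[1]: S = E(K, 0x6C) = 0xC2; 0x68 ⊕ 0xC2 = 0xAA.
C[2]: S = E(K, 0xC2) = 0x18; 0xD3 ⊕ 0x18 = 0xCB.
C[3]: S = E(K, 0x18) = 0x6E; 0x93 ⊕ 0x6E = 0xFD.
C[4]: S = E(K, 0x6E) = 0xC4; 0x0F ⊕ 0xC4 = 0xCB.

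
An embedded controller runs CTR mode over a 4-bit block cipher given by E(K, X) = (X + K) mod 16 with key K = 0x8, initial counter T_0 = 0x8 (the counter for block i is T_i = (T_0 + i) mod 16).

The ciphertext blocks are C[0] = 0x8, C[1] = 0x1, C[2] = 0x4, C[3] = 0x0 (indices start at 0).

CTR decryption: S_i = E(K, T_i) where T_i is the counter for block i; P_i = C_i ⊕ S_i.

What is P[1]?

P[1]: T = 0x9, S = E(K, T) = 0x1; 0x1 ⊕ 0x1 = 0x0.

P[1] = 0x0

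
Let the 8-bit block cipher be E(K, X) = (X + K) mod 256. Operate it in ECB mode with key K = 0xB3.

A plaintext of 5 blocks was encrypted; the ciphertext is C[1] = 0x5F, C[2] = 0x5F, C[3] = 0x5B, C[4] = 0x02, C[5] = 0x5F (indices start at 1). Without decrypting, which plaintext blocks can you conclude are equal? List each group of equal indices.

P[1] = P[2] = P[5]

ECB encrypts each block independently with the same key, so equal ciphertext blocks imply equal plaintext blocks.
C[1] = C[2] = C[5] = 0x5F, so P[1] = P[2] = P[5].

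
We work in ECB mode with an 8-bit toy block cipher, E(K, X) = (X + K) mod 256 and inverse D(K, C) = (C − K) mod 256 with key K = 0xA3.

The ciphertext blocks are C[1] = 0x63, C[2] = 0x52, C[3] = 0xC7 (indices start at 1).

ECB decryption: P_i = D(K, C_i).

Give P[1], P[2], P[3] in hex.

P[1]: D(K, 0x63) = 0xC0.
P[2]: D(K, 0x52) = 0xAF.
P[3]: D(K, 0xC7) = 0x24.

P[1] = 0xC0, P[2] = 0xAF, P[3] = 0x24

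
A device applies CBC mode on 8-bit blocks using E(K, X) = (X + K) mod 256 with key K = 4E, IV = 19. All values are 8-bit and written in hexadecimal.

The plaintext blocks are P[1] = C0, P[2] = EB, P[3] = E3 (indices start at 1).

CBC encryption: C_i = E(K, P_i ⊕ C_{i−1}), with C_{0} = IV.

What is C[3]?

C[1]: P[1] ⊕ 19 = D9; E(K, D9) = 27.
C[2]: P[2] ⊕ 27 = CC; E(K, CC) = 1A.
C[3]: P[3] ⊕ 1A = F9; E(K, F9) = 47.

C[3] = 47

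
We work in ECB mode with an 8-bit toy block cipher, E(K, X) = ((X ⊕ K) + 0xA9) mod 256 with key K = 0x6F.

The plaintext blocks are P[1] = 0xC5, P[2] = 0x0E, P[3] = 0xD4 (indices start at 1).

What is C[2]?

C[2] = 0x0A

ECB encryption: C_i = E(K, P_i).
C[2]: E(K, 0x0E) = 0x0A.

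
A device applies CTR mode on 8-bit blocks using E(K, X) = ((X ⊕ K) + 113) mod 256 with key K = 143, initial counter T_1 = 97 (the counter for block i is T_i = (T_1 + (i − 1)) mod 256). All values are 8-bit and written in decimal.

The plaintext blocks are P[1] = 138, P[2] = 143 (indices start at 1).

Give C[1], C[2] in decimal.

C[1] = 213, C[2] = 209

CTR encryption: S_i = E(K, T_i) where T_i is the counter for block i; C_i = P_i ⊕ S_i.
C[1]: T = 97, S = E(K, T) = 95; 138 ⊕ 95 = 213.
C[2]: T = 98, S = E(K, T) = 94; 143 ⊕ 94 = 209.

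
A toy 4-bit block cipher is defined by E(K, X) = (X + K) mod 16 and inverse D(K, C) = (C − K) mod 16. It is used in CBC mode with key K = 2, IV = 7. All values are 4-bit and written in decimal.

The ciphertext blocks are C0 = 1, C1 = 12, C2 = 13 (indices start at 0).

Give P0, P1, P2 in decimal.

CBC decryption: P_i = D(K, C_i) ⊕ C_{i−1}, with C_{−1} = IV.
P0: D(K, 1) = 15; 15 ⊕ 7 = 8.
P1: D(K, 12) = 10; 10 ⊕ 1 = 11.
P2: D(K, 13) = 11; 11 ⊕ 12 = 7.

P0 = 8, P1 = 11, P2 = 7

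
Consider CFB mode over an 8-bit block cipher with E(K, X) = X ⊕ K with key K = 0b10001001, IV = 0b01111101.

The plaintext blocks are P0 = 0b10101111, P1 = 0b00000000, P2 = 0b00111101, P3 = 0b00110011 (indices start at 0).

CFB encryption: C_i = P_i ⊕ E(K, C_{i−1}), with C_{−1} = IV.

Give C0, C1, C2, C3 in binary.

C0: E(K, 0b01111101) = 0b11110100; 0b10101111 ⊕ 0b11110100 = 0b01011011.
C1: E(K, 0b01011011) = 0b11010010; 0b00000000 ⊕ 0b11010010 = 0b11010010.
C2: E(K, 0b11010010) = 0b01011011; 0b00111101 ⊕ 0b01011011 = 0b01100110.
C3: E(K, 0b01100110) = 0b11101111; 0b00110011 ⊕ 0b11101111 = 0b11011100.

C0 = 0b01011011, C1 = 0b11010010, C2 = 0b01100110, C3 = 0b11011100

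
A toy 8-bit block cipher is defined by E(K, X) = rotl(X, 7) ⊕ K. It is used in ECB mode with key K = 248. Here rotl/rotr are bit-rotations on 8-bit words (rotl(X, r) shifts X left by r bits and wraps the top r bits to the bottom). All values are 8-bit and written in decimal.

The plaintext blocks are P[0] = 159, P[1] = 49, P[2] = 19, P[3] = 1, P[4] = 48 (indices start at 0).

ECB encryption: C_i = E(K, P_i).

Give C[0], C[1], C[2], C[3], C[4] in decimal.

C[0] = 55, C[1] = 96, C[2] = 113, C[3] = 120, C[4] = 224

C[0]: E(K, 159) = 55.
C[1]: E(K, 49) = 96.
C[2]: E(K, 19) = 113.
C[3]: E(K, 1) = 120.
C[4]: E(K, 48) = 224.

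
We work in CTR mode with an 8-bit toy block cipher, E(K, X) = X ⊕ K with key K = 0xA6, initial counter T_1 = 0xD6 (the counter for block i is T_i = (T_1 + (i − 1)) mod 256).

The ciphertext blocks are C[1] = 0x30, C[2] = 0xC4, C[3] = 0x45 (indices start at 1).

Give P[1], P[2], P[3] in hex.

CTR decryption: S_i = E(K, T_i) where T_i is the counter for block i; P_i = C_i ⊕ S_i.
P[1]: T = 0xD6, S = E(K, T) = 0x70; 0x30 ⊕ 0x70 = 0x40.
P[2]: T = 0xD7, S = E(K, T) = 0x71; 0xC4 ⊕ 0x71 = 0xB5.
P[3]: T = 0xD8, S = E(K, T) = 0x7E; 0x45 ⊕ 0x7E = 0x3B.

P[1] = 0x40, P[2] = 0xB5, P[3] = 0x3B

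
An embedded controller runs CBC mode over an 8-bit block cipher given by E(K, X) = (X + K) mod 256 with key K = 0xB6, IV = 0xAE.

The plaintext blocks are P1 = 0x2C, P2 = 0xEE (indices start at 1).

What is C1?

C1 = 0x38

CBC encryption: C_i = E(K, P_i ⊕ C_{i−1}), with C_{0} = IV.
C1: P1 ⊕ 0xAE = 0x82; E(K, 0x82) = 0x38.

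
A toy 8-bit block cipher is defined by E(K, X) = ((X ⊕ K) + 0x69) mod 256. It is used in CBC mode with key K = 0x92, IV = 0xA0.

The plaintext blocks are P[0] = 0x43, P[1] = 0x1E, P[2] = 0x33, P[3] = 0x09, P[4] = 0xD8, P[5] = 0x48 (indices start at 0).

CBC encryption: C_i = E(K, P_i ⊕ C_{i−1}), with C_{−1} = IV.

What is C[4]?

C[0]: P[0] ⊕ 0xA0 = 0xE3; E(K, 0xE3) = 0xDA.
C[1]: P[1] ⊕ 0xDA = 0xC4; E(K, 0xC4) = 0xBF.
C[2]: P[2] ⊕ 0xBF = 0x8C; E(K, 0x8C) = 0x87.
C[3]: P[3] ⊕ 0x87 = 0x8E; E(K, 0x8E) = 0x85.
C[4]: P[4] ⊕ 0x85 = 0x5D; E(K, 0x5D) = 0x38.

C[4] = 0x38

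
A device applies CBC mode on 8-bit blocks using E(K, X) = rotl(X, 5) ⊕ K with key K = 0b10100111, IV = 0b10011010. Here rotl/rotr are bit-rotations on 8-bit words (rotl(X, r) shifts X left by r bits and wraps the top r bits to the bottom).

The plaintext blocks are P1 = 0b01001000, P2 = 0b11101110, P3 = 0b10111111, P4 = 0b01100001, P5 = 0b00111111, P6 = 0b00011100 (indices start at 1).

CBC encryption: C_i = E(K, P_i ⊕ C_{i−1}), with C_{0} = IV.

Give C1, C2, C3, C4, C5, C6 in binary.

C1 = 0b11111101, C2 = 0b11000101, C3 = 0b11101000, C4 = 0b10010110, C5 = 0b10010010, C6 = 0b01110110

C1: P1 ⊕ 0b10011010 = 0b11010010; E(K, 0b11010010) = 0b11111101.
C2: P2 ⊕ 0b11111101 = 0b00010011; E(K, 0b00010011) = 0b11000101.
C3: P3 ⊕ 0b11000101 = 0b01111010; E(K, 0b01111010) = 0b11101000.
C4: P4 ⊕ 0b11101000 = 0b10001001; E(K, 0b10001001) = 0b10010110.
C5: P5 ⊕ 0b10010110 = 0b10101001; E(K, 0b10101001) = 0b10010010.
C6: P6 ⊕ 0b10010010 = 0b10001110; E(K, 0b10001110) = 0b01110110.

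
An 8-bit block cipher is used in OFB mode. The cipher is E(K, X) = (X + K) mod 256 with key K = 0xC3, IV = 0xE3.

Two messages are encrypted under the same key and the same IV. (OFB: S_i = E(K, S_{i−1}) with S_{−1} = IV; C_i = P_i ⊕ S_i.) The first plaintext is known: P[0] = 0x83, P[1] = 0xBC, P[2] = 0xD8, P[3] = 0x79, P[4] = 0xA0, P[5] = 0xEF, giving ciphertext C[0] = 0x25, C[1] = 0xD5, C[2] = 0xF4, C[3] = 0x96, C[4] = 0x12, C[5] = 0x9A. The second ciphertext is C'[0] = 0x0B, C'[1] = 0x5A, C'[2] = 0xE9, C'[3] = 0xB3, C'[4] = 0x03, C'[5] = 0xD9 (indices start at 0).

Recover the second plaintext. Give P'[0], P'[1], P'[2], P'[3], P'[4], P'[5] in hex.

P'[0] = 0xAD, P'[1] = 0x33, P'[2] = 0xC5, P'[3] = 0x5C, P'[4] = 0xB1, P'[5] = 0xAC

In OFB with a reused IV, both messages share the same keystream S_i, so C_i ⊕ C'_i = P_i ⊕ P'_i and thus P'_i = P_i ⊕ C_i ⊕ C'_i.
P'[0]: 0x83 ⊕ 0x25 ⊕ 0x0B = 0xAD.
P'[1]: 0xBC ⊕ 0xD5 ⊕ 0x5A = 0x33.
P'[2]: 0xD8 ⊕ 0xF4 ⊕ 0xE9 = 0xC5.
P'[3]: 0x79 ⊕ 0x96 ⊕ 0xB3 = 0x5C.
P'[4]: 0xA0 ⊕ 0x12 ⊕ 0x03 = 0xB1.
P'[5]: 0xEF ⊕ 0x9A ⊕ 0xD9 = 0xAC.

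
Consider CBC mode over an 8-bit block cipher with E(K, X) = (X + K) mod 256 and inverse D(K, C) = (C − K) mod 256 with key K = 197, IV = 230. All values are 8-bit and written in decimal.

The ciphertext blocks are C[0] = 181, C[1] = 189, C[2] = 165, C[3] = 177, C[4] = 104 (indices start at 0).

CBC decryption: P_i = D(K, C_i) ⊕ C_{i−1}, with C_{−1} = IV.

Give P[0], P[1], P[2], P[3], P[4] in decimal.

P[0]: D(K, 181) = 240; 240 ⊕ 230 = 22.
P[1]: D(K, 189) = 248; 248 ⊕ 181 = 77.
P[2]: D(K, 165) = 224; 224 ⊕ 189 = 93.
P[3]: D(K, 177) = 236; 236 ⊕ 165 = 73.
P[4]: D(K, 104) = 163; 163 ⊕ 177 = 18.

P[0] = 22, P[1] = 77, P[2] = 93, P[3] = 73, P[4] = 18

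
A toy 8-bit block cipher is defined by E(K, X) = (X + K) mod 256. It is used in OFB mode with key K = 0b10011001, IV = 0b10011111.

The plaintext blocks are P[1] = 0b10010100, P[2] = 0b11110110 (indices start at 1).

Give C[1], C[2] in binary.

OFB encryption: S_i = E(K, S_{i−1}) with S_{0} = IV; C_i = P_i ⊕ S_i.
C[1]: S = E(K, 0b10011111) = 0b00111000; 0b10010100 ⊕ 0b00111000 = 0b10101100.
C[2]: S = E(K, 0b00111000) = 0b11010001; 0b11110110 ⊕ 0b11010001 = 0b00100111.

C[1] = 0b10101100, C[2] = 0b00100111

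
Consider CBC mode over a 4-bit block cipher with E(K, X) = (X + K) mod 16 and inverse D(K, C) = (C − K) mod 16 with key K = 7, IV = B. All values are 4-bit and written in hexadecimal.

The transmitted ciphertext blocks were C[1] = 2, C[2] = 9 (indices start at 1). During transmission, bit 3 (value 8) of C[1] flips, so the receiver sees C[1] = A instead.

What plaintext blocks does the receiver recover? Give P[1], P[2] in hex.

CBC decryption: P_i = D(K, C_i) ⊕ C_{i−1}, with C_{0} = IV.
Only C[1] changed, to A. In CBC, a change in C_i garbles P_i and flips the same bit in P_{i+1}. Decrypting the received ciphertext:
P[1]: D(K, A) = 3; 3 ⊕ B = 8.
P[2]: D(K, 9) = 2; 2 ⊕ A = 8.
Blocks that differ from the original plaintext: P[1], P[2].

P[1] = 8, P[2] = 8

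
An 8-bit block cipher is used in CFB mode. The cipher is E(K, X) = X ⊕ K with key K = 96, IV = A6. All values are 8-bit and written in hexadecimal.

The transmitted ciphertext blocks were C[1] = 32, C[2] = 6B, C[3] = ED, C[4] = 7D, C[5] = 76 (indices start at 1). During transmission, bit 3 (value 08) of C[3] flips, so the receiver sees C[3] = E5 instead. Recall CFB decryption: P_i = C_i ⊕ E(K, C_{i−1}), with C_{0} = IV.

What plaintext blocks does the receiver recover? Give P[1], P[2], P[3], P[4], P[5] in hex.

P[1] = 02, P[2] = CF, P[3] = 18, P[4] = 0E, P[5] = 9D

Only C[3] changed, to E5. In CFB, a change in C_i flips the same bit in P_i and garbles P_{i+1}. Decrypting the received ciphertext:
P[1]: E(K, A6) = 30; 32 ⊕ 30 = 02.
P[2]: E(K, 32) = A4; 6B ⊕ A4 = CF.
P[3]: E(K, 6B) = FD; E5 ⊕ FD = 18.
P[4]: E(K, E5) = 73; 7D ⊕ 73 = 0E.
P[5]: E(K, 7D) = EB; 76 ⊕ EB = 9D.
Blocks that differ from the original plaintext: P[3], P[4].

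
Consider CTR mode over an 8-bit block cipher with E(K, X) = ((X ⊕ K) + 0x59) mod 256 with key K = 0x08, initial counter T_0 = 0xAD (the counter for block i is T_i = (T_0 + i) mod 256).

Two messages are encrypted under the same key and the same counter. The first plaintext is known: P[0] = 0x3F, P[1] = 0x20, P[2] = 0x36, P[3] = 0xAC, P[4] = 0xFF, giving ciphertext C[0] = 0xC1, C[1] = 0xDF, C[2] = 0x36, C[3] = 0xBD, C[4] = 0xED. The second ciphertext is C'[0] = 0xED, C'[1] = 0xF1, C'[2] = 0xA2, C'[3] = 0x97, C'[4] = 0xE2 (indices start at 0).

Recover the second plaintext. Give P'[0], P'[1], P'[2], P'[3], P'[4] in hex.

P'[0] = 0x13, P'[1] = 0x0E, P'[2] = 0xA2, P'[3] = 0x86, P'[4] = 0xF0

In CTR with a reused counter, both messages share the same keystream S_i, so C_i ⊕ C'_i = P_i ⊕ P'_i and thus P'_i = P_i ⊕ C_i ⊕ C'_i.
P'[0]: 0x3F ⊕ 0xC1 ⊕ 0xED = 0x13.
P'[1]: 0x20 ⊕ 0xDF ⊕ 0xF1 = 0x0E.
P'[2]: 0x36 ⊕ 0x36 ⊕ 0xA2 = 0xA2.
P'[3]: 0xAC ⊕ 0xBD ⊕ 0x97 = 0x86.
P'[4]: 0xFF ⊕ 0xED ⊕ 0xE2 = 0xF0.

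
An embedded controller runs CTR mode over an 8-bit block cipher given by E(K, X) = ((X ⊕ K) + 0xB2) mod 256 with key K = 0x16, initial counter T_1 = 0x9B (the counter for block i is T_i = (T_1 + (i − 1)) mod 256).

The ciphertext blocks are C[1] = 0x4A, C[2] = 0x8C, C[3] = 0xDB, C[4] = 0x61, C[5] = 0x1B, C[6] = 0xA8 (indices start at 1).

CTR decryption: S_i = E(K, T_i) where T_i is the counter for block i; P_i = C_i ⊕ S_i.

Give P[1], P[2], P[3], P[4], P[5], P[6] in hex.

P[1]: T = 0x9B, S = E(K, T) = 0x3F; 0x4A ⊕ 0x3F = 0x75.
P[2]: T = 0x9C, S = E(K, T) = 0x3C; 0x8C ⊕ 0x3C = 0xB0.
P[3]: T = 0x9D, S = E(K, T) = 0x3D; 0xDB ⊕ 0x3D = 0xE6.
P[4]: T = 0x9E, S = E(K, T) = 0x3A; 0x61 ⊕ 0x3A = 0x5B.
P[5]: T = 0x9F, S = E(K, T) = 0x3B; 0x1B ⊕ 0x3B = 0x20.
P[6]: T = 0xA0, S = E(K, T) = 0x68; 0xA8 ⊕ 0x68 = 0xC0.

P[1] = 0x75, P[2] = 0xB0, P[3] = 0xE6, P[4] = 0x5B, P[5] = 0x20, P[6] = 0xC0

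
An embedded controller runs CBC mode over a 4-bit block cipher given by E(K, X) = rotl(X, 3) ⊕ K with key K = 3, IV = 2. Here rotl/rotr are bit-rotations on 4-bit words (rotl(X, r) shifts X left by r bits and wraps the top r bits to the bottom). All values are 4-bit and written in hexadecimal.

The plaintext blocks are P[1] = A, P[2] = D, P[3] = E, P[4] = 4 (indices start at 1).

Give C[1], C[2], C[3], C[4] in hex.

CBC encryption: C_i = E(K, P_i ⊕ C_{i−1}), with C_{0} = IV.
C[1]: P[1] ⊕ 2 = 8; E(K, 8) = 7.
C[2]: P[2] ⊕ 7 = A; E(K, A) = 6.
C[3]: P[3] ⊕ 6 = 8; E(K, 8) = 7.
C[4]: P[4] ⊕ 7 = 3; E(K, 3) = A.

C[1] = 7, C[2] = 6, C[3] = 7, C[4] = A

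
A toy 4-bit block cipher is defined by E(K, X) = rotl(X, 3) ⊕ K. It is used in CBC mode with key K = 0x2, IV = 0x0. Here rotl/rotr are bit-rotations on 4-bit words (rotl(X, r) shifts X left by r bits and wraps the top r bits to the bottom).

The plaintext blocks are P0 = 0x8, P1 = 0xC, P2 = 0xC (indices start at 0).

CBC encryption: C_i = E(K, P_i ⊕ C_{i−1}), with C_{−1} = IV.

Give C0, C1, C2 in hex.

C0: P0 ⊕ 0x0 = 0x8; E(K, 0x8) = 0x6.
C1: P1 ⊕ 0x6 = 0xA; E(K, 0xA) = 0x7.
C2: P2 ⊕ 0x7 = 0xB; E(K, 0xB) = 0xF.

C0 = 0x6, C1 = 0x7, C2 = 0xF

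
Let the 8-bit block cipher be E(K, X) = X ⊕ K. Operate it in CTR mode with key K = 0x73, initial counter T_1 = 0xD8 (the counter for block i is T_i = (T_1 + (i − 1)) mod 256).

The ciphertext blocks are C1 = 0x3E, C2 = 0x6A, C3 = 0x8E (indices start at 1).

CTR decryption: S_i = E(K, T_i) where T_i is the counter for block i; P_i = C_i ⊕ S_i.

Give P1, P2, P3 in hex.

P1 = 0x95, P2 = 0xC0, P3 = 0x27

P1: T = 0xD8, S = E(K, T) = 0xAB; 0x3E ⊕ 0xAB = 0x95.
P2: T = 0xD9, S = E(K, T) = 0xAA; 0x6A ⊕ 0xAA = 0xC0.
P3: T = 0xDA, S = E(K, T) = 0xA9; 0x8E ⊕ 0xA9 = 0x27.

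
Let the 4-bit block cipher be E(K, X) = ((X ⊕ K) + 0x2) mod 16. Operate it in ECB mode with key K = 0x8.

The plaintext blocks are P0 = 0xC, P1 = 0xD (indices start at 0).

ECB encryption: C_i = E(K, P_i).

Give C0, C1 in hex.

C0: E(K, 0xC) = 0x6.
C1: E(K, 0xD) = 0x7.

C0 = 0x6, C1 = 0x7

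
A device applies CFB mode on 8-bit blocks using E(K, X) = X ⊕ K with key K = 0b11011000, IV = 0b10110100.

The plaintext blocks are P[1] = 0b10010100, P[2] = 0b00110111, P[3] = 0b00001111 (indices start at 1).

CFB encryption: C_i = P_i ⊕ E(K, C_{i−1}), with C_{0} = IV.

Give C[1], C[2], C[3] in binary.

C[1] = 0b11111000, C[2] = 0b00010111, C[3] = 0b11000000

C[1]: E(K, 0b10110100) = 0b01101100; 0b10010100 ⊕ 0b01101100 = 0b11111000.
C[2]: E(K, 0b11111000) = 0b00100000; 0b00110111 ⊕ 0b00100000 = 0b00010111.
C[3]: E(K, 0b00010111) = 0b11001111; 0b00001111 ⊕ 0b11001111 = 0b11000000.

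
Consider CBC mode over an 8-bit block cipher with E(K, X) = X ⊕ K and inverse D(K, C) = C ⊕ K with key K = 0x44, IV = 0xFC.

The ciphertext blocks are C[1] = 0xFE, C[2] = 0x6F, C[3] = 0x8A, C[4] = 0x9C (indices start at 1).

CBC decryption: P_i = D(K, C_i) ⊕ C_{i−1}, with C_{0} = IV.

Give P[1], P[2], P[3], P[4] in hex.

P[1] = 0x46, P[2] = 0xD5, P[3] = 0xA1, P[4] = 0x52

P[1]: D(K, 0xFE) = 0xBA; 0xBA ⊕ 0xFC = 0x46.
P[2]: D(K, 0x6F) = 0x2B; 0x2B ⊕ 0xFE = 0xD5.
P[3]: D(K, 0x8A) = 0xCE; 0xCE ⊕ 0x6F = 0xA1.
P[4]: D(K, 0x9C) = 0xD8; 0xD8 ⊕ 0x8A = 0x52.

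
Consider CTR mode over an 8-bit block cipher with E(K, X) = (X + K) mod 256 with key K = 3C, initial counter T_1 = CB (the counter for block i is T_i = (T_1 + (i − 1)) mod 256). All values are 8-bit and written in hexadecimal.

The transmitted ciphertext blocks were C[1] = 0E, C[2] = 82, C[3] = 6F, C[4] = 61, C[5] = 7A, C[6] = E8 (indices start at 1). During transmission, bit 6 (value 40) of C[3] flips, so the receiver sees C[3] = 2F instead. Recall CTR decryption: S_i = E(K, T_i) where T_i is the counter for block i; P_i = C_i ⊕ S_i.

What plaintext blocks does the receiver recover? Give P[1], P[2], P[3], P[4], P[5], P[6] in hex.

Only C[3] changed, to 2F. In CTR, a change in C_i flips the same bit in P_i only; the keystream is unaffected. Decrypting the received ciphertext:
P[1]: T = CB, S = E(K, T) = 07; 0E ⊕ 07 = 09.
P[2]: T = CC, S = E(K, T) = 08; 82 ⊕ 08 = 8A.
P[3]: T = CD, S = E(K, T) = 09; 2F ⊕ 09 = 26.
P[4]: T = CE, S = E(K, T) = 0A; 61 ⊕ 0A = 6B.
P[5]: T = CF, S = E(K, T) = 0B; 7A ⊕ 0B = 71.
P[6]: T = D0, S = E(K, T) = 0C; E8 ⊕ 0C = E4.
Blocks that differ from the original plaintext: P[3].

P[1] = 09, P[2] = 8A, P[3] = 26, P[4] = 6B, P[5] = 71, P[6] = E4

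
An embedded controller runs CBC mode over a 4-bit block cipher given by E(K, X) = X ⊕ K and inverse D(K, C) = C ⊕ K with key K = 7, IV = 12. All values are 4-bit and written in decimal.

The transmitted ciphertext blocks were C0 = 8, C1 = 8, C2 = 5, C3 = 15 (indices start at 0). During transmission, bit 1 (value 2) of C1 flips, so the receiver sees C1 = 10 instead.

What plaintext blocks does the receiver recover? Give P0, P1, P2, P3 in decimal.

P0 = 3, P1 = 5, P2 = 8, P3 = 13

CBC decryption: P_i = D(K, C_i) ⊕ C_{i−1}, with C_{−1} = IV.
Only C1 changed, to 10. In CBC, a change in C_i garbles P_i and flips the same bit in P_{i+1}. Decrypting the received ciphertext:
P0: D(K, 8) = 15; 15 ⊕ 12 = 3.
P1: D(K, 10) = 13; 13 ⊕ 8 = 5.
P2: D(K, 5) = 2; 2 ⊕ 10 = 8.
P3: D(K, 15) = 8; 8 ⊕ 5 = 13.
Blocks that differ from the original plaintext: P1, P2.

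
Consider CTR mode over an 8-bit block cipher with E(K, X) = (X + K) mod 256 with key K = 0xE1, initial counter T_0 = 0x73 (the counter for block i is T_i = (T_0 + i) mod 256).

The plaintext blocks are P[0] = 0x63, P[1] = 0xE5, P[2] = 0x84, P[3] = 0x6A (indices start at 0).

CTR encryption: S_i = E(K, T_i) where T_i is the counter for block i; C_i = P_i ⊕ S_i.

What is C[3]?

C[0]: T = 0x73, S = E(K, T) = 0x54; 0x63 ⊕ 0x54 = 0x37.
C[1]: T = 0x74, S = E(K, T) = 0x55; 0xE5 ⊕ 0x55 = 0xB0.
C[2]: T = 0x75, S = E(K, T) = 0x56; 0x84 ⊕ 0x56 = 0xD2.
C[3]: T = 0x76, S = E(K, T) = 0x57; 0x6A ⊕ 0x57 = 0x3D.

C[3] = 0x3D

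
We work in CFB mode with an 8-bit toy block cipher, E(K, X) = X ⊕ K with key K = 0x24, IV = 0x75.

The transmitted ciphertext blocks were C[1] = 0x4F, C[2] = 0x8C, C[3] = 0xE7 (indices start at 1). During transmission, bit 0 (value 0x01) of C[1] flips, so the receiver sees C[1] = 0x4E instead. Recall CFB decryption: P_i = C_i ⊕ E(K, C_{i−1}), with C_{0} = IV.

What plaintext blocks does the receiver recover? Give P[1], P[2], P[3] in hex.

P[1] = 0x1F, P[2] = 0xE6, P[3] = 0x4F

Only C[1] changed, to 0x4E. In CFB, a change in C_i flips the same bit in P_i and garbles P_{i+1}. Decrypting the received ciphertext:
P[1]: E(K, 0x75) = 0x51; 0x4E ⊕ 0x51 = 0x1F.
P[2]: E(K, 0x4E) = 0x6A; 0x8C ⊕ 0x6A = 0xE6.
P[3]: E(K, 0x8C) = 0xA8; 0xE7 ⊕ 0xA8 = 0x4F.
Blocks that differ from the original plaintext: P[1], P[2].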